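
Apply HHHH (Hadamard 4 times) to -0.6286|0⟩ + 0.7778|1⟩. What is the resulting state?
-0.6286|0⟩ + 0.7778|1⟩

H² = I, so an even number of Hadamards cancels: H^4 = I and the state is unchanged.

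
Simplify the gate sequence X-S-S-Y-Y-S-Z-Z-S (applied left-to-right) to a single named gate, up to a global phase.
X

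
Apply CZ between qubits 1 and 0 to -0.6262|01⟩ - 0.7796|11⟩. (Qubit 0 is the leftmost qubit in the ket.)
-0.6262|01⟩ + 0.7796|11⟩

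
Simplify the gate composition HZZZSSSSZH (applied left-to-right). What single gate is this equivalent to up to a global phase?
I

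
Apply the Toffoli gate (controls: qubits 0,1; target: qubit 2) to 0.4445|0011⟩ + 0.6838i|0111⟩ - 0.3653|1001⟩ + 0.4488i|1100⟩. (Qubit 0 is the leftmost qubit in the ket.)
0.4445|0011⟩ + 0.6838i|0111⟩ - 0.3653|1001⟩ + 0.4488i|1110⟩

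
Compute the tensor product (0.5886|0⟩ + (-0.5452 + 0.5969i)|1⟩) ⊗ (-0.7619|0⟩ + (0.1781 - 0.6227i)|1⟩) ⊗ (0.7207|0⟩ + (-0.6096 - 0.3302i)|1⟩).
-0.3232|000⟩ + (0.2734 + 0.1481i)|001⟩ + (0.07555 - 0.2642i)|010⟩ + (-0.1849 + 0.1888i)|011⟩ + (0.2994 - 0.3278i)|100⟩ + (-0.4034 + 0.1401i)|101⟩ + (0.1979 + 0.3213i)|110⟩ + (-0.02019 - 0.3624i)|111⟩

amp(|b₁b₂…⟩) = product of the factor amplitudes for bits b₁, b₂, …; only kets whose every factor amplitude is nonzero survive.
|000⟩: (0.5886)(-0.7619)(0.7207) = -0.3232
|001⟩: (0.5886)(-0.7619)(-0.6096 - 0.3302i) = (0.2734 + 0.1481i)
|010⟩: (0.5886)(0.1781 - 0.6227i)(0.7207) = (0.07555 - 0.2642i)
|011⟩: (0.5886)(0.1781 - 0.6227i)(-0.6096 - 0.3302i) = (-0.1849 + 0.1888i)
|100⟩: (-0.5452 + 0.5969i)(-0.7619)(0.7207) = (0.2994 - 0.3278i)
|101⟩: (-0.5452 + 0.5969i)(-0.7619)(-0.6096 - 0.3302i) = (-0.4034 + 0.1401i)
|110⟩: (-0.5452 + 0.5969i)(0.1781 - 0.6227i)(0.7207) = (0.1979 + 0.3213i)
|111⟩: (-0.5452 + 0.5969i)(0.1781 - 0.6227i)(-0.6096 - 0.3302i) = (-0.02019 - 0.3624i)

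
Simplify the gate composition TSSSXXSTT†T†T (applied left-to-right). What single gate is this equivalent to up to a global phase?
T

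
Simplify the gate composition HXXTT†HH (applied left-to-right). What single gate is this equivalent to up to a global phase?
H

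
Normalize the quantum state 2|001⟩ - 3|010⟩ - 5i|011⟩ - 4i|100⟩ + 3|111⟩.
0.252|001⟩ - 1/√7|010⟩ - 0.6299i|011⟩ - 0.504i|100⟩ + 1/√7|111⟩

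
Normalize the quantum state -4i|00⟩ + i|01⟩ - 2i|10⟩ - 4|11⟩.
-0.6576i|00⟩ + 0.1644i|01⟩ - 0.3288i|10⟩ - 0.6576|11⟩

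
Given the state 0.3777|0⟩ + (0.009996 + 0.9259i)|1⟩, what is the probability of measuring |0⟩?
0.1427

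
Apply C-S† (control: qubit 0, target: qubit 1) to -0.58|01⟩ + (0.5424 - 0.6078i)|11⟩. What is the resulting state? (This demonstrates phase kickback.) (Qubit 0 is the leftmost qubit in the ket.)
-0.58|01⟩ + (-0.6078 - 0.5424i)|11⟩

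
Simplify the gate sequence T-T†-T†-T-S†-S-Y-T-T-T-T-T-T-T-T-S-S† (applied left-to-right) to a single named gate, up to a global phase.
Y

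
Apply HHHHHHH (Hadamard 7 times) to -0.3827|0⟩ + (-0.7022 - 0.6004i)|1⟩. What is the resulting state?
(-0.7671 - 0.4245i)|0⟩ + (0.2259 + 0.4245i)|1⟩

H² = I, so H^7 = H: a single Hadamard. With (a, b) = (-0.3827, (-0.7022 - 0.6004i)), H gives ((a + b)/√2, (a − b)/√2) = ((-0.7671 - 0.4245i), (0.2259 + 0.4245i)).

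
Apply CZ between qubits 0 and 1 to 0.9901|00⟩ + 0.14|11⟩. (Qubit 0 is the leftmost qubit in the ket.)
0.9901|00⟩ - 0.14|11⟩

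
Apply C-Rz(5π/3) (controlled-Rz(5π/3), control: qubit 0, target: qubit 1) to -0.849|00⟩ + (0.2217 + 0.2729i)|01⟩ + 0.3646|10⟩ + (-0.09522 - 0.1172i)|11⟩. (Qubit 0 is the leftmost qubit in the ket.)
-0.849|00⟩ + (0.2217 + 0.2729i)|01⟩ + (-0.3158 - 0.1823i)|10⟩ + (0.1411 + 0.05389i)|11⟩

C-Rz(5π/3) leaves the control-|0⟩ kets |00⟩, |01⟩ unchanged and applies Rz(5π/3) to qubit 1 on the control-|1⟩ pair (|10⟩, |11⟩).
Rz(5π/3) = [[e^(−iθ/2), 0], [0, e^(iθ/2)]] with e^(±iθ/2) = cos(θ/2) ± i·sin(θ/2); θ = 5π/3, cos(θ/2) ≈ -0.866025, sin(θ/2) ≈ 0.5.
With a = amp(|10⟩) = 0.3646 and b = amp(|11⟩) = (-0.09522 - 0.1172i):
new amp(|10⟩) = (-0.866025 - 0.5i)·a = (-0.3158 - 0.1823i)
new amp(|11⟩) = (-0.866025 + 0.5i)·b = (0.1411 + 0.05389i)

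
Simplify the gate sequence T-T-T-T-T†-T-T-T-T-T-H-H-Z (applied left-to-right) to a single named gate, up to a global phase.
Z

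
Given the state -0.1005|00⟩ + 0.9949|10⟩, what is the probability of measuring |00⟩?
0.0101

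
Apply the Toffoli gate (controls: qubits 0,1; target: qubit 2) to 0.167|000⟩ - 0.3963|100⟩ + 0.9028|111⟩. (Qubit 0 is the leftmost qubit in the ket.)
0.167|000⟩ - 0.3963|100⟩ + 0.9028|110⟩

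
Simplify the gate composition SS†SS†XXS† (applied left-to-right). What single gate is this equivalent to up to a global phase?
S†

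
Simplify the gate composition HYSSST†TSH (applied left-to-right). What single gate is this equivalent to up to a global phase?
Y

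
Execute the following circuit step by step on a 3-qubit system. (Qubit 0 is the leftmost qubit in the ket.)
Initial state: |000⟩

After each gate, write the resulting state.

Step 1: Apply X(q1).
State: |010⟩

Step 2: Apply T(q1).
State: (1/√2 + (1/√2)i)|010⟩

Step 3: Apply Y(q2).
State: (-1/√2 + (1/√2)i)|011⟩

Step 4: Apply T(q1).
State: -|011⟩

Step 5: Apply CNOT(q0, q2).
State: -|011⟩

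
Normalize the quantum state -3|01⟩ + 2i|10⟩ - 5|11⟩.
-0.4867|01⟩ + 0.3244i|10⟩ - 0.8111|11⟩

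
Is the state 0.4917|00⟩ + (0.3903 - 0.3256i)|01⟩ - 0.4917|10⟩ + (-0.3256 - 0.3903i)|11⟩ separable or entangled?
Entangled

Writing the state as a|00⟩ + b|01⟩ + c|10⟩ + d|11⟩, it is a product state iff ad − bc = 0.
Here (a, b, c, d) = (0.4917, (0.3903 - 0.3256i), -0.4917, (-0.3256 - 0.3903i)): ad − bc = (0.4917)(-0.3256 - 0.3903i) − (0.3903 - 0.3256i)(-0.4917) = (0.03181 - 0.352i) ≠ 0, so the state is entangled.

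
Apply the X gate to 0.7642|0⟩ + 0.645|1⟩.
0.645|0⟩ + 0.7642|1⟩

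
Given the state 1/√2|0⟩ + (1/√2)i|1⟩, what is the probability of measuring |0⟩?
1/2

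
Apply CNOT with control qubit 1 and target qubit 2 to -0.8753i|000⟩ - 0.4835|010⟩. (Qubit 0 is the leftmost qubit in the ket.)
-0.8753i|000⟩ - 0.4835|011⟩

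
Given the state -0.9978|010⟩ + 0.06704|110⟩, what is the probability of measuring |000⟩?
0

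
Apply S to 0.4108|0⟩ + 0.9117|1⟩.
0.4108|0⟩ + 0.9117i|1⟩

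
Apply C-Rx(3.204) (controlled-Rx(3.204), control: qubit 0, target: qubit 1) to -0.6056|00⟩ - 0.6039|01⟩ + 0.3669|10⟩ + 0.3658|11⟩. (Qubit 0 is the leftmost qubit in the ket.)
-0.6056|00⟩ - 0.6039|01⟩ + (-0.01145 - 0.3656i)|10⟩ + (-0.01141 - 0.3667i)|11⟩

C-Rx(3.204) leaves the control-|0⟩ kets |00⟩, |01⟩ unchanged and applies Rx(3.204) to qubit 1 on the control-|1⟩ pair (|10⟩, |11⟩).
Rx(3.204) = [[cos(θ/2), −i·sin(θ/2)], [−i·sin(θ/2), cos(θ/2)]]; θ = 3.204, cos(θ/2) ≈ -0.0311986, sin(θ/2) ≈ 0.999513.
With a = amp(|10⟩) = 0.3669 and b = amp(|11⟩) = 0.3658:
new amp(|10⟩) = (-0.0311986)·a + (-0.999513i)·b = (-0.01145 - 0.3656i)
new amp(|11⟩) = (-0.999513i)·a + (-0.0311986)·b = (-0.01141 - 0.3667i)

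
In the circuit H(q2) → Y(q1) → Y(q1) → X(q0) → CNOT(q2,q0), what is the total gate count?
5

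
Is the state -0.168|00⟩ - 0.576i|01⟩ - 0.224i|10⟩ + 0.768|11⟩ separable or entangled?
Separable

Writing the state as a|00⟩ + b|01⟩ + c|10⟩ + d|11⟩, it is a product state iff ad − bc = 0.
Here (a, b, c, d) = (-0.168, -0.576i, -0.224i, 0.768): ad − bc = (-0.168)(0.768) − (-0.576i)(-0.224i) = 0, so the state is separable.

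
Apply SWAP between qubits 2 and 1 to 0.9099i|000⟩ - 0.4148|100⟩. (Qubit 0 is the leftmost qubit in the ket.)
0.9099i|000⟩ - 0.4148|100⟩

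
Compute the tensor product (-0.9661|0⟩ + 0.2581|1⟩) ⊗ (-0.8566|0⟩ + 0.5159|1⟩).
0.8276|00⟩ - 0.4984|01⟩ - 0.2211|10⟩ + 0.1332|11⟩

amp(|b₁b₂…⟩) = product of the factor amplitudes for bits b₁, b₂, …; only kets whose every factor amplitude is nonzero survive.
|00⟩: (-0.9661)(-0.8566) = 0.8276
|01⟩: (-0.9661)(0.5159) = -0.4984
|10⟩: (0.2581)(-0.8566) = -0.2211
|11⟩: (0.2581)(0.5159) = 0.1332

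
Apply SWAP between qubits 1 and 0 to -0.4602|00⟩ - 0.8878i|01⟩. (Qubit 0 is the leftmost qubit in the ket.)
-0.4602|00⟩ - 0.8878i|10⟩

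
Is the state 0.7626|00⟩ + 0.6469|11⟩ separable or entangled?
Entangled

Writing the state as a|00⟩ + b|01⟩ + c|10⟩ + d|11⟩, it is a product state iff ad − bc = 0.
Here (a, b, c, d) = (0.7626, 0, 0, 0.6469): ad − bc = (0.7626)(0.6469) − (0)(0) = 0.4933 ≠ 0, so the state is entangled.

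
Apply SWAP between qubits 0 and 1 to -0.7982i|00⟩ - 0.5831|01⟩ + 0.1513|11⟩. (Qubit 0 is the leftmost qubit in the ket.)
-0.7982i|00⟩ - 0.5831|10⟩ + 0.1513|11⟩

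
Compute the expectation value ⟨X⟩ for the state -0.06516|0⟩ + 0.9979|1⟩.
-0.13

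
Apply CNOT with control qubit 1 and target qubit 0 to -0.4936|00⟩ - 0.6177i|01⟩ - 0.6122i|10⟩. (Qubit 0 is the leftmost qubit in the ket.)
-0.4936|00⟩ - 0.6122i|10⟩ - 0.6177i|11⟩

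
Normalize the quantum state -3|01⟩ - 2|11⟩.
-0.8321|01⟩ - 0.5547|11⟩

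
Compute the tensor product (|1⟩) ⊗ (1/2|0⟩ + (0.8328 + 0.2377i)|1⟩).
1/2|10⟩ + (0.8328 + 0.2377i)|11⟩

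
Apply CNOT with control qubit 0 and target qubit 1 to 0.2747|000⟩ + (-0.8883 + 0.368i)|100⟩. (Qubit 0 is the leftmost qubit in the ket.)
0.2747|000⟩ + (-0.8883 + 0.368i)|110⟩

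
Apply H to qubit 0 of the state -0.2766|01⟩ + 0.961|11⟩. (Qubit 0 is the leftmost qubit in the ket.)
0.4839|01⟩ - 0.8751|11⟩

H on qubit 0 mixes each pair of kets that differ only in qubit 0: amplitudes (a, b) of (|…0…⟩, |…1…⟩) become ((a + b)/√2, (a − b)/√2). Kets absent from the input have amplitude 0.
(|01⟩, |11⟩): (a, b) = (-0.2766, 0.961) → (0.4839, -0.8751)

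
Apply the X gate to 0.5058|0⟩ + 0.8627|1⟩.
0.8627|0⟩ + 0.5058|1⟩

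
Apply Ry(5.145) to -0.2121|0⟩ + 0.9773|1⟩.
-0.348|0⟩ - 0.9376|1⟩

Ry(5.145) = [[cos(θ/2), −sin(θ/2)], [sin(θ/2), cos(θ/2)]]; θ = 5.145, cos(θ/2) ≈ -0.84239, sin(θ/2) ≈ 0.538868.
With a = amp(|0⟩) = -0.2121 and b = amp(|1⟩) = 0.9773:
new amp(|0⟩) = (-0.84239)·a + (-0.538868)·b = -0.348
new amp(|1⟩) = (0.538868)·a + (-0.84239)·b = -0.9376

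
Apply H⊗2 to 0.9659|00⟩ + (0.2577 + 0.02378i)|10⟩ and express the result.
(0.6118 + 0.01189i)|00⟩ + (0.6118 + 0.01189i)|01⟩ + (0.3541 - 0.01189i)|10⟩ + (0.3541 - 0.01189i)|11⟩

H⊗2 gives amp(|y⟩) = (1/2) Σ_x (−1)^(x·y) amp(|x⟩), where x·y is the number of positions in which both x and y have a 1.
|00⟩: (0.9659 + (0.2577 + 0.02378i))/2 = (0.6118 + 0.01189i)
|01⟩: (0.9659 + (0.2577 + 0.02378i))/2 = (0.6118 + 0.01189i)
|10⟩: (0.9659 - (0.2577 + 0.02378i))/2 = (0.3541 - 0.01189i)
|11⟩: (0.9659 - (0.2577 + 0.02378i))/2 = (0.3541 - 0.01189i)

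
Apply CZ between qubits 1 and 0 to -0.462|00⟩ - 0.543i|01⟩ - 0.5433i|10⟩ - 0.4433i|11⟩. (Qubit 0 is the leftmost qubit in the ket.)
-0.462|00⟩ - 0.543i|01⟩ - 0.5433i|10⟩ + 0.4433i|11⟩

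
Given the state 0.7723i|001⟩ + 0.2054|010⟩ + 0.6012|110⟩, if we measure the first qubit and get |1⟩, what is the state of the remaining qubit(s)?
|10⟩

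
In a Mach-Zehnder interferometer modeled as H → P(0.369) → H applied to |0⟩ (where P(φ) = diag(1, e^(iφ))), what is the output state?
(0.9663 + 0.1803i)|0⟩ + (0.03366 - 0.1803i)|1⟩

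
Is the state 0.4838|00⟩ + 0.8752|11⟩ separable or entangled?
Entangled

Writing the state as a|00⟩ + b|01⟩ + c|10⟩ + d|11⟩, it is a product state iff ad − bc = 0.
Here (a, b, c, d) = (0.4838, 0, 0, 0.8752): ad − bc = (0.4838)(0.8752) − (0)(0) = 0.4234 ≠ 0, so the state is entangled.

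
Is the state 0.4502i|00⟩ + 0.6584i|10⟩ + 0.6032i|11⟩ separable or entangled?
Entangled

Writing the state as a|00⟩ + b|01⟩ + c|10⟩ + d|11⟩, it is a product state iff ad − bc = 0.
Here (a, b, c, d) = (0.4502i, 0, 0.6584i, 0.6032i): ad − bc = (0.4502i)(0.6032i) − (0)(0.6584i) = -0.2716 ≠ 0, so the state is entangled.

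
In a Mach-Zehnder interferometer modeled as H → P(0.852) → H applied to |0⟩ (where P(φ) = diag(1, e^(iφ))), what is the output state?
(0.8292 + 0.3763i)|0⟩ + (0.1708 - 0.3763i)|1⟩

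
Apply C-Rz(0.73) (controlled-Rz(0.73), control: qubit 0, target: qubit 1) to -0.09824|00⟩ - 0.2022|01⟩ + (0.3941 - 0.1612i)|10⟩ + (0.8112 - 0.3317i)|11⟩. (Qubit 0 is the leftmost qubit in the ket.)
-0.09824|00⟩ - 0.2022|01⟩ + (0.3106 - 0.2913i)|10⟩ + (0.8762 - 0.02029i)|11⟩

C-Rz(0.73) leaves the control-|0⟩ kets |00⟩, |01⟩ unchanged and applies Rz(0.73) to qubit 1 on the control-|1⟩ pair (|10⟩, |11⟩).
Rz(0.73) = [[e^(−iθ/2), 0], [0, e^(iθ/2)]] with e^(±iθ/2) = cos(θ/2) ± i·sin(θ/2); θ = 0.73, cos(θ/2) ≈ 0.934124, sin(θ/2) ≈ 0.356949.
With a = amp(|10⟩) = (0.3941 - 0.1612i) and b = amp(|11⟩) = (0.8112 - 0.3317i):
new amp(|10⟩) = (0.934124 - 0.356949i)·a = (0.3106 - 0.2913i)
new amp(|11⟩) = (0.934124 + 0.356949i)·b = (0.8762 - 0.02029i)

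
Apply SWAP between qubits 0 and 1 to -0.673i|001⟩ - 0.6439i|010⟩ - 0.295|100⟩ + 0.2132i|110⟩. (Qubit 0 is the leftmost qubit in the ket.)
-0.673i|001⟩ - 0.295|010⟩ - 0.6439i|100⟩ + 0.2132i|110⟩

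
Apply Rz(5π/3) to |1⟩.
(-0.866 + (1/2)i)|1⟩

Rz(5π/3) = [[e^(−iθ/2), 0], [0, e^(iθ/2)]] with e^(±iθ/2) = cos(θ/2) ± i·sin(θ/2); θ = 5π/3, cos(θ/2) ≈ -0.866025, sin(θ/2) ≈ 0.5.
With a = amp(|0⟩) = 0 and b = amp(|1⟩) = 1:
new amp(|0⟩) = (-0.866025 - 0.5i)·a = 0
new amp(|1⟩) = (-0.866025 + 0.5i)·b = (-0.866 + (1/2)i)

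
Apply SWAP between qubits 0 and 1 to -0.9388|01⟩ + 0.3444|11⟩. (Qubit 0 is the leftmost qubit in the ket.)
-0.9388|10⟩ + 0.3444|11⟩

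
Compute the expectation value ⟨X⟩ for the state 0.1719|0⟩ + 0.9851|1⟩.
0.3387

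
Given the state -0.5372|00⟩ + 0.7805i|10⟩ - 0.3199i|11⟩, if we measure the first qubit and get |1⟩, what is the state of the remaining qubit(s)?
0.9253i|0⟩ - 0.3792i|1⟩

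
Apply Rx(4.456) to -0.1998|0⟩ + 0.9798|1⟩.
(0.1221 - 0.7757i)|0⟩ + (-0.5986 + 0.1582i)|1⟩

Rx(4.456) = [[cos(θ/2), −i·sin(θ/2)], [−i·sin(θ/2), cos(θ/2)]]; θ = 4.456, cos(θ/2) ≈ -0.610905, sin(θ/2) ≈ 0.791704.
With a = amp(|0⟩) = -0.1998 and b = amp(|1⟩) = 0.9798:
new amp(|0⟩) = (-0.610905)·a + (-0.791704i)·b = (0.1221 - 0.7757i)
new amp(|1⟩) = (-0.791704i)·a + (-0.610905)·b = (-0.5986 + 0.1582i)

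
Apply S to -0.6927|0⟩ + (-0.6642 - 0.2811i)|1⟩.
-0.6927|0⟩ + (0.2811 - 0.6642i)|1⟩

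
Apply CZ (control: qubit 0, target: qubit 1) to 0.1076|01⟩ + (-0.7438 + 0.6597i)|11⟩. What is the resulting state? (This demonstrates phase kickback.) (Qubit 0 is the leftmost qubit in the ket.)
0.1076|01⟩ + (0.7438 - 0.6597i)|11⟩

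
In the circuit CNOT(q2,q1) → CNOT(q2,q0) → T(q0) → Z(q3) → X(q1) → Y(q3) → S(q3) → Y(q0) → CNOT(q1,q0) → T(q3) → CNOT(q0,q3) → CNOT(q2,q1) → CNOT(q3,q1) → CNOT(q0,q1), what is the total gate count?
14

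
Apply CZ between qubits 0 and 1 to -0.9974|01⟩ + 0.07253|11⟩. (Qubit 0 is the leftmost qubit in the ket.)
-0.9974|01⟩ - 0.07253|11⟩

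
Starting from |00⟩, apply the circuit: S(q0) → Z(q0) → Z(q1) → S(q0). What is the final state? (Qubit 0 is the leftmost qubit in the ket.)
|00⟩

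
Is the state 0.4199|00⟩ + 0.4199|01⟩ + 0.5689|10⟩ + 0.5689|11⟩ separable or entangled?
Separable

Writing the state as a|00⟩ + b|01⟩ + c|10⟩ + d|11⟩, it is a product state iff ad − bc = 0.
Here (a, b, c, d) = (0.4199, 0.4199, 0.5689, 0.5689): ad − bc = (0.4199)(0.5689) − (0.4199)(0.5689) = 0, so the state is separable.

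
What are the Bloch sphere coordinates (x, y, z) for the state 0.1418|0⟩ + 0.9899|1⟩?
(0.2807, 0, -0.9598)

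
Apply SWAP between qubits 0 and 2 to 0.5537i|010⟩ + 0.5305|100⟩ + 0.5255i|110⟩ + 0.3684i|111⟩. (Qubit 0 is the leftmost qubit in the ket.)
0.5305|001⟩ + 0.5537i|010⟩ + 0.5255i|011⟩ + 0.3684i|111⟩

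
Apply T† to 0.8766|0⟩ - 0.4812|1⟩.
0.8766|0⟩ + (-0.3403 + 0.3403i)|1⟩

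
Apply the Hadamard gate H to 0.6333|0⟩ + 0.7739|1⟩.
0.995|0⟩ - 0.09942|1⟩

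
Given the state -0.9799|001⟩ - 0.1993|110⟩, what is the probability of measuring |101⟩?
0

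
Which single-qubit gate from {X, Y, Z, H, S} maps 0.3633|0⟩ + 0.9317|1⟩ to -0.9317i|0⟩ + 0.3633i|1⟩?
Y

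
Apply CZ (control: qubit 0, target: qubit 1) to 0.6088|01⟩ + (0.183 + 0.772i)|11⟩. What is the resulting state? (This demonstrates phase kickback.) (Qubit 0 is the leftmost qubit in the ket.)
0.6088|01⟩ + (-0.183 - 0.772i)|11⟩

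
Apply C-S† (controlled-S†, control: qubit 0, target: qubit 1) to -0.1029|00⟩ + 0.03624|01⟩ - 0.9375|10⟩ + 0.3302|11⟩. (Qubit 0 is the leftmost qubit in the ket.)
-0.1029|00⟩ + 0.03624|01⟩ - 0.9375|10⟩ - 0.3302i|11⟩

C-S† leaves the control-|0⟩ kets |00⟩, |01⟩ unchanged and applies S† to qubit 1 on the control-|1⟩ pair (|10⟩, |11⟩).
S† = [[1, 0], [0, -i]].
With a = amp(|10⟩) = -0.9375 and b = amp(|11⟩) = 0.3302:
new amp(|10⟩) = (1)·a = -0.9375
new amp(|11⟩) = (-i)·b = -0.3302i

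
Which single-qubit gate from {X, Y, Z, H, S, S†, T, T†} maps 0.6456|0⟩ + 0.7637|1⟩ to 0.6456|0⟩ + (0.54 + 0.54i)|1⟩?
T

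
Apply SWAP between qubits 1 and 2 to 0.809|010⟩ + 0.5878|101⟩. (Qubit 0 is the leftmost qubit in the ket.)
0.809|001⟩ + 0.5878|110⟩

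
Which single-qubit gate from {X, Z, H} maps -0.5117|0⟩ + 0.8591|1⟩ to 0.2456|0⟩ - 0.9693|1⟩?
H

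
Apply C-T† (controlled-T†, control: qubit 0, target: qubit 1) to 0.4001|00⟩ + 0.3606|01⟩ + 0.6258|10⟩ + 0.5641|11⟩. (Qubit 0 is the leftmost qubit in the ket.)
0.4001|00⟩ + 0.3606|01⟩ + 0.6258|10⟩ + (0.3989 - 0.3989i)|11⟩

C-T† leaves the control-|0⟩ kets |00⟩, |01⟩ unchanged and applies T† to qubit 1 on the control-|1⟩ pair (|10⟩, |11⟩).
T† = [[1, 0], [0, (1/√2 - (1/√2)i)]].
With a = amp(|10⟩) = 0.6258 and b = amp(|11⟩) = 0.5641:
new amp(|10⟩) = (1)·a = 0.6258
new amp(|11⟩) = (1/√2 - (1/√2)i)·b = (0.3989 - 0.3989i)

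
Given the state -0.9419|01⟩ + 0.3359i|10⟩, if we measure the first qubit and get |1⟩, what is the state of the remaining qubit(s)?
i|0⟩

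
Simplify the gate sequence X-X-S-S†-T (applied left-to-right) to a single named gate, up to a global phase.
T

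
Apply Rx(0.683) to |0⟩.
0.9423|0⟩ - 0.3349i|1⟩

Rx(0.683) = [[cos(θ/2), −i·sin(θ/2)], [−i·sin(θ/2), cos(θ/2)]]; θ = 0.683, cos(θ/2) ≈ 0.942253, sin(θ/2) ≈ 0.334901.
With a = amp(|0⟩) = 1 and b = amp(|1⟩) = 0:
new amp(|0⟩) = (0.942253)·a + (-0.334901i)·b = 0.9423
new amp(|1⟩) = (-0.334901i)·a + (0.942253)·b = -0.3349i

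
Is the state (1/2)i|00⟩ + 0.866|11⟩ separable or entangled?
Entangled

Writing the state as a|00⟩ + b|01⟩ + c|10⟩ + d|11⟩, it is a product state iff ad − bc = 0.
Here (a, b, c, d) = ((1/2)i, 0, 0, 0.866): ad − bc = ((1/2)i)(0.866) − (0)(0) = 0.433i ≠ 0, so the state is entangled.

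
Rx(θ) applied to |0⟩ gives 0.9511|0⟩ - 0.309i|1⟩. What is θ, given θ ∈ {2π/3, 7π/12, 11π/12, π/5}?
π/5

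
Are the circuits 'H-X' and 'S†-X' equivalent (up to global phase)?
No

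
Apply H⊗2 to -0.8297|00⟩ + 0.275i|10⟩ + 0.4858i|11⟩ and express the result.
(-0.4149 + 0.3804i)|00⟩ + (-0.4149 - 0.1054i)|01⟩ + (-0.4149 - 0.3804i)|10⟩ + (-0.4149 + 0.1054i)|11⟩

H⊗2 gives amp(|y⟩) = (1/2) Σ_x (−1)^(x·y) amp(|x⟩), where x·y is the number of positions in which both x and y have a 1.
|00⟩: (-0.8297 + 0.275i + 0.4858i)/2 = (-0.4149 + 0.3804i)
|01⟩: (-0.8297 + 0.275i - 0.4858i)/2 = (-0.4149 - 0.1054i)
|10⟩: (-0.8297 - 0.275i - 0.4858i)/2 = (-0.4149 - 0.3804i)
|11⟩: (-0.8297 - 0.275i + 0.4858i)/2 = (-0.4149 + 0.1054i)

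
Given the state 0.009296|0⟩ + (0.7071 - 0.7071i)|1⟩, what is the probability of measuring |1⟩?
1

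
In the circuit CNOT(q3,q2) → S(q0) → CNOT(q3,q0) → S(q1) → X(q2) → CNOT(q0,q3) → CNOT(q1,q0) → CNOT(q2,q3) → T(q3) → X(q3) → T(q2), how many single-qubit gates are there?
6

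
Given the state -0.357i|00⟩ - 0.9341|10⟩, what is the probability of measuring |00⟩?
0.1274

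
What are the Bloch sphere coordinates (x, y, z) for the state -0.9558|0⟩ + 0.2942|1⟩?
(-0.5624, 0, 0.827)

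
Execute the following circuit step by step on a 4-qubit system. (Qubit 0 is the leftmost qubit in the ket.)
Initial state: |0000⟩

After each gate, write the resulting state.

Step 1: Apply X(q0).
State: |1000⟩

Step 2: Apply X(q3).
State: |1001⟩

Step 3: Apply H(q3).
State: 1/√2|1000⟩ - 1/√2|1001⟩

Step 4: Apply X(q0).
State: 1/√2|0000⟩ - 1/√2|0001⟩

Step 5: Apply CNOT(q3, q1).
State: 1/√2|0000⟩ - 1/√2|0101⟩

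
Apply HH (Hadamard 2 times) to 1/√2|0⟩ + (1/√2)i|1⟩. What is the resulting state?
1/√2|0⟩ + (1/√2)i|1⟩

H² = I, so an even number of Hadamards cancels: H^2 = I and the state is unchanged.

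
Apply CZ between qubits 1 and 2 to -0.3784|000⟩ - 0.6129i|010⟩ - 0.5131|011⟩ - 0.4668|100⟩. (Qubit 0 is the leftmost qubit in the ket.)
-0.3784|000⟩ - 0.6129i|010⟩ + 0.5131|011⟩ - 0.4668|100⟩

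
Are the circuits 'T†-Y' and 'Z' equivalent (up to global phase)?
No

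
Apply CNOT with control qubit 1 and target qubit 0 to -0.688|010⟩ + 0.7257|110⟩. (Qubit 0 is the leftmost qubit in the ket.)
0.7257|010⟩ - 0.688|110⟩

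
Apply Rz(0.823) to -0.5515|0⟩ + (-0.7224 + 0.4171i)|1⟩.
(-0.5055 + 0.2206i)|0⟩ + (-0.8289 + 0.09333i)|1⟩

Rz(0.823) = [[e^(−iθ/2), 0], [0, e^(iθ/2)]] with e^(±iθ/2) = cos(θ/2) ± i·sin(θ/2); θ = 0.823, cos(θ/2) ≈ 0.916522, sin(θ/2) ≈ 0.399985.
With a = amp(|0⟩) = -0.5515 and b = amp(|1⟩) = (-0.7224 + 0.4171i):
new amp(|0⟩) = (0.916522 - 0.399985i)·a = (-0.5055 + 0.2206i)
new amp(|1⟩) = (0.916522 + 0.399985i)·b = (-0.8289 + 0.09333i)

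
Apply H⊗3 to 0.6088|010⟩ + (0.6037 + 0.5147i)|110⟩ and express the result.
(0.4287 + 0.182i)|000⟩ + (0.4287 + 0.182i)|001⟩ + (-0.4287 - 0.182i)|010⟩ + (-0.4287 - 0.182i)|011⟩ + (0.001803 - 0.182i)|100⟩ + (0.001803 - 0.182i)|101⟩ + (-0.001803 + 0.182i)|110⟩ + (-0.001803 + 0.182i)|111⟩

H⊗3 gives amp(|y⟩) = (1/2√2) Σ_x (−1)^(x·y) amp(|x⟩), where x·y is the number of positions in which both x and y have a 1.
|000⟩: (0.6088 + (0.6037 + 0.5147i))/(2√2) = (0.4287 + 0.182i)
|001⟩: (0.6088 + (0.6037 + 0.5147i))/(2√2) = (0.4287 + 0.182i)
|010⟩: (-0.6088 - (0.6037 + 0.5147i))/(2√2) = (-0.4287 - 0.182i)
|011⟩: (-0.6088 - (0.6037 + 0.5147i))/(2√2) = (-0.4287 - 0.182i)
|100⟩: (0.6088 - (0.6037 + 0.5147i))/(2√2) = (0.001803 - 0.182i)
|101⟩: (0.6088 - (0.6037 + 0.5147i))/(2√2) = (0.001803 - 0.182i)
|110⟩: (-0.6088 + (0.6037 + 0.5147i))/(2√2) = (-0.001803 + 0.182i)
|111⟩: (-0.6088 + (0.6037 + 0.5147i))/(2√2) = (-0.001803 + 0.182i)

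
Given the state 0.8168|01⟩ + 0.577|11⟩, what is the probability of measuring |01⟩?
0.6672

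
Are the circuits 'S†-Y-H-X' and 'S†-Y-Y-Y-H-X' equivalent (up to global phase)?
Yes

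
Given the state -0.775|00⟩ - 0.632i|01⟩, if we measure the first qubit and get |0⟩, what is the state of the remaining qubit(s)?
-0.775|0⟩ - 0.632i|1⟩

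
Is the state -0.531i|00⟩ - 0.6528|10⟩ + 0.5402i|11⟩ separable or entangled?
Entangled

Writing the state as a|00⟩ + b|01⟩ + c|10⟩ + d|11⟩, it is a product state iff ad − bc = 0.
Here (a, b, c, d) = (-0.531i, 0, -0.6528, 0.5402i): ad − bc = (-0.531i)(0.5402i) − (0)(-0.6528) = 0.2868 ≠ 0, so the state is entangled.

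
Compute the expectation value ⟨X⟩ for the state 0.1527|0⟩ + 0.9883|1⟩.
0.3018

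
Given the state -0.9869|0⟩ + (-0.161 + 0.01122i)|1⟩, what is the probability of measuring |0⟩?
0.974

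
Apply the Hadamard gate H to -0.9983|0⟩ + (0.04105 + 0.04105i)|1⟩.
(-0.6769 + 0.02903i)|0⟩ + (-0.7349 - 0.02903i)|1⟩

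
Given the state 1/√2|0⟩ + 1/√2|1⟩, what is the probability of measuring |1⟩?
1/2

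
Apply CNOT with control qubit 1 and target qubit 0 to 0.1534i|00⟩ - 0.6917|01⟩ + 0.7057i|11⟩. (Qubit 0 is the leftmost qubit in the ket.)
0.1534i|00⟩ + 0.7057i|01⟩ - 0.6917|11⟩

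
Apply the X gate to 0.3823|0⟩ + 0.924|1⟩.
0.924|0⟩ + 0.3823|1⟩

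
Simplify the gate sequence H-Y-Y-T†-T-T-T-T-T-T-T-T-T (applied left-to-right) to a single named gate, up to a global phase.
H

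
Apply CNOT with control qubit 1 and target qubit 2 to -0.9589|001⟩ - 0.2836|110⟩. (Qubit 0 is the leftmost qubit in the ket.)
-0.9589|001⟩ - 0.2836|111⟩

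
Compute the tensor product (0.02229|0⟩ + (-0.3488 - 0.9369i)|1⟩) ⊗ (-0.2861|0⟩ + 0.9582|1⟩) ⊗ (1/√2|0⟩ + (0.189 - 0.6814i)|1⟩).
-0.004509|000⟩ + (-0.001205 + 0.004345i)|001⟩ + 0.0151|010⟩ + (0.004037 - 0.01455i)|011⟩ + (0.07056 + 0.1895i)|100⟩ + (0.2015 - 0.01734i)|101⟩ + (-0.2363 - 0.6348i)|110⟩ + (-0.6749 + 0.05807i)|111⟩

amp(|b₁b₂…⟩) = product of the factor amplitudes for bits b₁, b₂, …; only kets whose every factor amplitude is nonzero survive.
|000⟩: (0.02229)(-0.2861)(1/√2) = -0.004509
|001⟩: (0.02229)(-0.2861)(0.189 - 0.6814i) = (-0.001205 + 0.004345i)
|010⟩: (0.02229)(0.9582)(1/√2) = 0.0151
|011⟩: (0.02229)(0.9582)(0.189 - 0.6814i) = (0.004037 - 0.01455i)
|100⟩: (-0.3488 - 0.9369i)(-0.2861)(1/√2) = (0.07056 + 0.1895i)
|101⟩: (-0.3488 - 0.9369i)(-0.2861)(0.189 - 0.6814i) = (0.2015 - 0.01734i)
|110⟩: (-0.3488 - 0.9369i)(0.9582)(1/√2) = (-0.2363 - 0.6348i)
|111⟩: (-0.3488 - 0.9369i)(0.9582)(0.189 - 0.6814i) = (-0.6749 + 0.05807i)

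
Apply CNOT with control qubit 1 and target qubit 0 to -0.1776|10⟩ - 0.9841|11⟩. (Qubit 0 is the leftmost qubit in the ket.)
-0.9841|01⟩ - 0.1776|10⟩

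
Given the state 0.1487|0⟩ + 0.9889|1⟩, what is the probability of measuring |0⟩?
0.02211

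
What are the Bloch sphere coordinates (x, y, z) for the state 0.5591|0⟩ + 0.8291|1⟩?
(0.9271, 0, -0.3748)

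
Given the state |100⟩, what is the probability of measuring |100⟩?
1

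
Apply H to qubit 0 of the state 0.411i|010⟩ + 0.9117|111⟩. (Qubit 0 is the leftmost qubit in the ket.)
0.2906i|010⟩ + 0.6447|011⟩ + 0.2906i|110⟩ - 0.6447|111⟩

H on qubit 0 mixes each pair of kets that differ only in qubit 0: amplitudes (a, b) of (|…0…⟩, |…1…⟩) become ((a + b)/√2, (a − b)/√2). Kets absent from the input have amplitude 0.
(|010⟩, |110⟩): (a, b) = (0.411i, 0) → (0.2906i, 0.2906i)
(|011⟩, |111⟩): (a, b) = (0, 0.9117) → (0.6447, -0.6447)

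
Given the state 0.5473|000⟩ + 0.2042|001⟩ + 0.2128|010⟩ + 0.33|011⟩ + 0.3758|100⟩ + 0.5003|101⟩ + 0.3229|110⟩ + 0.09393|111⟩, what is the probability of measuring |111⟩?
0.008823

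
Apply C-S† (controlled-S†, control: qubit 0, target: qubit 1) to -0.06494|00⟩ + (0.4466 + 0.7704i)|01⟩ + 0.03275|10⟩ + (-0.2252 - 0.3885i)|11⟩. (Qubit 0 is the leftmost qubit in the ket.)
-0.06494|00⟩ + (0.4466 + 0.7704i)|01⟩ + 0.03275|10⟩ + (-0.3885 + 0.2252i)|11⟩

C-S† leaves the control-|0⟩ kets |00⟩, |01⟩ unchanged and applies S† to qubit 1 on the control-|1⟩ pair (|10⟩, |11⟩).
S† = [[1, 0], [0, -i]].
With a = amp(|10⟩) = 0.03275 and b = amp(|11⟩) = (-0.2252 - 0.3885i):
new amp(|10⟩) = (1)·a = 0.03275
new amp(|11⟩) = (-i)·b = (-0.3885 + 0.2252i)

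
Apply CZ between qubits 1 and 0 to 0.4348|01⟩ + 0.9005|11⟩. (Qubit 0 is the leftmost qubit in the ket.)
0.4348|01⟩ - 0.9005|11⟩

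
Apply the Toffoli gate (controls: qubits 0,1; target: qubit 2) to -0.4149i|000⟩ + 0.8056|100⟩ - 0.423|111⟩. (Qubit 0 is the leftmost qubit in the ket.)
-0.4149i|000⟩ + 0.8056|100⟩ - 0.423|110⟩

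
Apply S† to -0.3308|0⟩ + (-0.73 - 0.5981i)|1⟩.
-0.3308|0⟩ + (-0.5981 + 0.73i)|1⟩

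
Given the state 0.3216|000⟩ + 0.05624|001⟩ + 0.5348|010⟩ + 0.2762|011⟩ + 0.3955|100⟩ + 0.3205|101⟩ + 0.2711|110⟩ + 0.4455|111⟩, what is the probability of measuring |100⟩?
0.1564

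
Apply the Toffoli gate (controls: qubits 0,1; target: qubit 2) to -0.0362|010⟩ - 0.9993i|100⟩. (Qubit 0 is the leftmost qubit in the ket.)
-0.0362|010⟩ - 0.9993i|100⟩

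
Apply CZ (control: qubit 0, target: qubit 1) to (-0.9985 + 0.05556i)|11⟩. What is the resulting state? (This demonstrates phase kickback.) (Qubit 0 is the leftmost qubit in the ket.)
(0.9985 - 0.05556i)|11⟩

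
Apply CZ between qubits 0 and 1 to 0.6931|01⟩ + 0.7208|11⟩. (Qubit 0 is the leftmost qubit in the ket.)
0.6931|01⟩ - 0.7208|11⟩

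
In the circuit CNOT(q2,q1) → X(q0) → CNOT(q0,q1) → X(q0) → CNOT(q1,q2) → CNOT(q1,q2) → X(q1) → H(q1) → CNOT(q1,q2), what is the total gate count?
9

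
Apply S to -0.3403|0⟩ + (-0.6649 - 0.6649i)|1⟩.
-0.3403|0⟩ + (0.6649 - 0.6649i)|1⟩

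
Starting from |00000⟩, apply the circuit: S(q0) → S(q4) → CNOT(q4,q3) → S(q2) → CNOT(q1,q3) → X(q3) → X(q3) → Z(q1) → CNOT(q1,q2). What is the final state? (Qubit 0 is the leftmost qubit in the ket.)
|00000⟩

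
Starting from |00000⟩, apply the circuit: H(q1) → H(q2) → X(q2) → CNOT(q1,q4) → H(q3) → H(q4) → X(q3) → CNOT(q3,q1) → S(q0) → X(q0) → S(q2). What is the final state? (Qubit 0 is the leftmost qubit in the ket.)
0.25|10000⟩ + 0.25|10001⟩ + 0.25|10010⟩ - 0.25|10011⟩ + 0.25i|10100⟩ + 0.25i|10101⟩ + 0.25i|10110⟩ - 0.25i|10111⟩ + 0.25|11000⟩ - 0.25|11001⟩ + 0.25|11010⟩ + 0.25|11011⟩ + 0.25i|11100⟩ - 0.25i|11101⟩ + 0.25i|11110⟩ + 0.25i|11111⟩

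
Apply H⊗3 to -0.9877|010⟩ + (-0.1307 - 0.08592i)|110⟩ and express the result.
(-0.3954 - 0.03038i)|000⟩ + (-0.3954 - 0.03038i)|001⟩ + (0.3954 + 0.03038i)|010⟩ + (0.3954 + 0.03038i)|011⟩ + (-0.303 + 0.03038i)|100⟩ + (-0.303 + 0.03038i)|101⟩ + (0.303 - 0.03038i)|110⟩ + (0.303 - 0.03038i)|111⟩

H⊗3 gives amp(|y⟩) = (1/2√2) Σ_x (−1)^(x·y) amp(|x⟩), where x·y is the number of positions in which both x and y have a 1.
|000⟩: (-0.9877 + (-0.1307 - 0.08592i))/(2√2) = (-0.3954 - 0.03038i)
|001⟩: (-0.9877 + (-0.1307 - 0.08592i))/(2√2) = (-0.3954 - 0.03038i)
|010⟩: (0.9877 - (-0.1307 - 0.08592i))/(2√2) = (0.3954 + 0.03038i)
|011⟩: (0.9877 - (-0.1307 - 0.08592i))/(2√2) = (0.3954 + 0.03038i)
|100⟩: (-0.9877 - (-0.1307 - 0.08592i))/(2√2) = (-0.303 + 0.03038i)
|101⟩: (-0.9877 - (-0.1307 - 0.08592i))/(2√2) = (-0.303 + 0.03038i)
|110⟩: (0.9877 + (-0.1307 - 0.08592i))/(2√2) = (0.303 - 0.03038i)
|111⟩: (0.9877 + (-0.1307 - 0.08592i))/(2√2) = (0.303 - 0.03038i)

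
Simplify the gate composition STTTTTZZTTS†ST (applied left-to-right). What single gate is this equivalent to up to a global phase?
S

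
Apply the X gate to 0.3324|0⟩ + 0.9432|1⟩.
0.9432|0⟩ + 0.3324|1⟩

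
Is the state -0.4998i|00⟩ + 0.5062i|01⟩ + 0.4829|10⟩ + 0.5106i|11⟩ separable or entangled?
Entangled

Writing the state as a|00⟩ + b|01⟩ + c|10⟩ + d|11⟩, it is a product state iff ad − bc = 0.
Here (a, b, c, d) = (-0.4998i, 0.5062i, 0.4829, 0.5106i): ad − bc = (-0.4998i)(0.5106i) − (0.5062i)(0.4829) = (0.2552 - 0.2444i) ≠ 0, so the state is entangled.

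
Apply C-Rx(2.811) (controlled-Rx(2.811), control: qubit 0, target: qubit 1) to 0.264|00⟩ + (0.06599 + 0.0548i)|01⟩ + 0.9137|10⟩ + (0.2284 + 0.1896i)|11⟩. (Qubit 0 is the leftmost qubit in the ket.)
0.264|00⟩ + (0.06599 + 0.0548i)|01⟩ + (0.3374 - 0.2253i)|10⟩ + (0.03758 - 0.87i)|11⟩

C-Rx(2.811) leaves the control-|0⟩ kets |00⟩, |01⟩ unchanged and applies Rx(2.811) to qubit 1 on the control-|1⟩ pair (|10⟩, |11⟩).
Rx(2.811) = [[cos(θ/2), −i·sin(θ/2)], [−i·sin(θ/2), cos(θ/2)]]; θ = 2.811, cos(θ/2) ≈ 0.164545, sin(θ/2) ≈ 0.98637.
With a = amp(|10⟩) = 0.9137 and b = amp(|11⟩) = (0.2284 + 0.1896i):
new amp(|10⟩) = (0.164545)·a + (-0.98637i)·b = (0.3374 - 0.2253i)
new amp(|11⟩) = (-0.98637i)·a + (0.164545)·b = (0.03758 - 0.87i)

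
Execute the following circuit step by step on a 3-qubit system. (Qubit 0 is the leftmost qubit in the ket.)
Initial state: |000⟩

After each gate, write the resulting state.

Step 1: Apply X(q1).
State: |010⟩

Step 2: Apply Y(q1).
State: -i|000⟩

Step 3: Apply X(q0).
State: -i|100⟩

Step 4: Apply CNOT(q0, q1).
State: -i|110⟩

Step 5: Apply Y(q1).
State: -|100⟩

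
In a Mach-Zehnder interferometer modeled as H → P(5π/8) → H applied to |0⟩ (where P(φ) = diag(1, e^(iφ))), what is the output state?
(0.3087 + 0.4619i)|0⟩ + (0.6913 - 0.4619i)|1⟩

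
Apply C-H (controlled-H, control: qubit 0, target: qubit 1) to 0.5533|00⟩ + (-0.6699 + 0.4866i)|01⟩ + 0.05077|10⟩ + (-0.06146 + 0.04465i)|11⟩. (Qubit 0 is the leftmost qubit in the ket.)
0.5533|00⟩ + (-0.6699 + 0.4866i)|01⟩ + (-0.007559 + 0.03157i)|10⟩ + (0.07936 - 0.03157i)|11⟩

C-H leaves the control-|0⟩ kets |00⟩, |01⟩ unchanged and applies H to qubit 1 on the control-|1⟩ pair (|10⟩, |11⟩).
H = [[1/√2, 1/√2], [1/√2, -1/√2]].
With a = amp(|10⟩) = 0.05077 and b = amp(|11⟩) = (-0.06146 + 0.04465i):
new amp(|10⟩) = (1/√2)·a + (1/√2)·b = (-0.007559 + 0.03157i)
new amp(|11⟩) = (1/√2)·a + (-1/√2)·b = (0.07936 - 0.03157i)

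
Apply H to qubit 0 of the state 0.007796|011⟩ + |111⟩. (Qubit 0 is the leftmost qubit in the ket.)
0.7126|011⟩ - 0.7016|111⟩

H on qubit 0 mixes each pair of kets that differ only in qubit 0: amplitudes (a, b) of (|…0…⟩, |…1…⟩) become ((a + b)/√2, (a − b)/√2). Kets absent from the input have amplitude 0.
(|011⟩, |111⟩): (a, b) = (0.007796, 1) → (0.7126, -0.7016)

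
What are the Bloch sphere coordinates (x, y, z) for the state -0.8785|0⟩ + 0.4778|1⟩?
(-0.8395, 0, 0.5435)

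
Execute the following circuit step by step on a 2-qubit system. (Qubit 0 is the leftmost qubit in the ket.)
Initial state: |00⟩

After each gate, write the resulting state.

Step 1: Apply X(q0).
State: |10⟩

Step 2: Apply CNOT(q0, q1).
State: |11⟩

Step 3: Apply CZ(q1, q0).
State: -|11⟩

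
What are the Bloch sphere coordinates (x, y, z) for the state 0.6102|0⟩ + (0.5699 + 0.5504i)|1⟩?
(0.6955, 0.6717, -0.2554)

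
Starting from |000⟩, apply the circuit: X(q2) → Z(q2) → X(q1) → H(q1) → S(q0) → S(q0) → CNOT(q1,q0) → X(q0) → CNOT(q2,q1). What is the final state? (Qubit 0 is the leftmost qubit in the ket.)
1/√2|001⟩ - 1/√2|111⟩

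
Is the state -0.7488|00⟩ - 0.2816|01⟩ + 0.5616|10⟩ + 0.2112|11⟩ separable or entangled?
Separable

Writing the state as a|00⟩ + b|01⟩ + c|10⟩ + d|11⟩, it is a product state iff ad − bc = 0.
Here (a, b, c, d) = (-0.7488, -0.2816, 0.5616, 0.2112): ad − bc = (-0.7488)(0.2112) − (-0.2816)(0.5616) = 0, so the state is separable.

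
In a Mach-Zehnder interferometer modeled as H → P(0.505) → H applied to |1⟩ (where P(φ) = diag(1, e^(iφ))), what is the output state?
(0.06241 - 0.2419i)|0⟩ + (0.9376 + 0.2419i)|1⟩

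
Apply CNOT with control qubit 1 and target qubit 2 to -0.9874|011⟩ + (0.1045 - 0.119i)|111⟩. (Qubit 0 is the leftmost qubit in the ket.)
-0.9874|010⟩ + (0.1045 - 0.119i)|110⟩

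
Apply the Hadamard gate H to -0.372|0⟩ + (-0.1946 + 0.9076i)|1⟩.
(-0.4006 + 0.6418i)|0⟩ + (-0.1254 - 0.6418i)|1⟩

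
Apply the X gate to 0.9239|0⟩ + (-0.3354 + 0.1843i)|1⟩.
(-0.3354 + 0.1843i)|0⟩ + 0.9239|1⟩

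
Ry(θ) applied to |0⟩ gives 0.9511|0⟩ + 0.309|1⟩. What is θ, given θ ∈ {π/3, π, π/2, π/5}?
π/5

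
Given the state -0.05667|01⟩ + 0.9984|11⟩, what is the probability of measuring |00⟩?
0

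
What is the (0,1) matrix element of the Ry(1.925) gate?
-0.8206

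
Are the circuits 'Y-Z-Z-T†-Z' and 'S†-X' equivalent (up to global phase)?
No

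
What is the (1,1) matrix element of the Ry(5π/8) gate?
0.5556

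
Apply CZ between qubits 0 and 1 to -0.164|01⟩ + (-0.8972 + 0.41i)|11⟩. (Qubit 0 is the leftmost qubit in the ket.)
-0.164|01⟩ + (0.8972 - 0.41i)|11⟩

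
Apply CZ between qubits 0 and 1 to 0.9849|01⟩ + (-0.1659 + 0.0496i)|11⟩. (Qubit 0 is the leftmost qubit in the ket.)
0.9849|01⟩ + (0.1659 - 0.0496i)|11⟩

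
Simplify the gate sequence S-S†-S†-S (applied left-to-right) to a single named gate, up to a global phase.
I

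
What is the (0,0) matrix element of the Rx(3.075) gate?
0.03329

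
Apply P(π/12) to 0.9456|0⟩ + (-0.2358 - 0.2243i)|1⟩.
0.9456|0⟩ + (-0.1697 - 0.2777i)|1⟩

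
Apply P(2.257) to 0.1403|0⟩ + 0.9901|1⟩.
0.1403|0⟩ + (-0.6273 + 0.766i)|1⟩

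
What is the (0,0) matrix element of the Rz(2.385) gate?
(0.3693 - 0.9293i)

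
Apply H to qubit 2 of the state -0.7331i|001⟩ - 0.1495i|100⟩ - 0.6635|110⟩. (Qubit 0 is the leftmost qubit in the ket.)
-0.5184i|000⟩ + 0.5184i|001⟩ - 0.1057i|100⟩ - 0.1057i|101⟩ - 0.4692|110⟩ - 0.4692|111⟩

H on qubit 2 mixes each pair of kets that differ only in qubit 2: amplitudes (a, b) of (|…0…⟩, |…1…⟩) become ((a + b)/√2, (a − b)/√2). Kets absent from the input have amplitude 0.
(|000⟩, |001⟩): (a, b) = (0, -0.7331i) → (-0.5184i, 0.5184i)
(|100⟩, |101⟩): (a, b) = (-0.1495i, 0) → (-0.1057i, -0.1057i)
(|110⟩, |111⟩): (a, b) = (-0.6635, 0) → (-0.4692, -0.4692)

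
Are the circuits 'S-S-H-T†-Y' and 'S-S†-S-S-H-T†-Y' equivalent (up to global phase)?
Yes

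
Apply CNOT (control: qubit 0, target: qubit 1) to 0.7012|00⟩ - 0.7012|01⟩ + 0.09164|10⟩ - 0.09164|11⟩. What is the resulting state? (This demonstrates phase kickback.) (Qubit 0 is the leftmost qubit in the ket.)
0.7012|00⟩ - 0.7012|01⟩ - 0.09164|10⟩ + 0.09164|11⟩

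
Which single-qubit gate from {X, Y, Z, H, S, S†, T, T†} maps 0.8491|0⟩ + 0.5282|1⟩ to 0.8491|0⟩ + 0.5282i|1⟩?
S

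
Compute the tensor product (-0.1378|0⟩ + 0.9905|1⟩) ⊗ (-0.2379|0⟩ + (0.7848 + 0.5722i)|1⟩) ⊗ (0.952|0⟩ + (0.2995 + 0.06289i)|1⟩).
0.03121|000⟩ + (0.009818 + 0.002062i)|001⟩ + (-0.103 - 0.07506i)|010⟩ + (-0.02743 - 0.03042i)|011⟩ - 0.2243|100⟩ + (-0.07057 - 0.01482i)|101⟩ + (0.74 + 0.5396i)|110⟩ + (0.1972 + 0.2186i)|111⟩

amp(|b₁b₂…⟩) = product of the factor amplitudes for bits b₁, b₂, …; only kets whose every factor amplitude is nonzero survive.
|000⟩: (-0.1378)(-0.2379)(0.952) = 0.03121
|001⟩: (-0.1378)(-0.2379)(0.2995 + 0.06289i) = (0.009818 + 0.002062i)
|010⟩: (-0.1378)(0.7848 + 0.5722i)(0.952) = (-0.103 - 0.07506i)
|011⟩: (-0.1378)(0.7848 + 0.5722i)(0.2995 + 0.06289i) = (-0.02743 - 0.03042i)
|100⟩: (0.9905)(-0.2379)(0.952) = -0.2243
|101⟩: (0.9905)(-0.2379)(0.2995 + 0.06289i) = (-0.07057 - 0.01482i)
|110⟩: (0.9905)(0.7848 + 0.5722i)(0.952) = (0.74 + 0.5396i)
|111⟩: (0.9905)(0.7848 + 0.5722i)(0.2995 + 0.06289i) = (0.1972 + 0.2186i)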